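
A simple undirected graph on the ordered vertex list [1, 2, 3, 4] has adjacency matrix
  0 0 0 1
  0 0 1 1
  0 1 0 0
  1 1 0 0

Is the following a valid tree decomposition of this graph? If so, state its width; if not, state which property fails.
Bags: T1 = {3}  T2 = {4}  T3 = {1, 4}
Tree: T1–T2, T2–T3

No — vertex 2 appears in no bag.

A tree decomposition must satisfy three properties: every vertex lies in some bag; for every edge, both endpoints lie together in some bag; and for every vertex, the bags containing it form a connected subtree. Here vertex 2 appears in no bag, so the decomposition is invalid.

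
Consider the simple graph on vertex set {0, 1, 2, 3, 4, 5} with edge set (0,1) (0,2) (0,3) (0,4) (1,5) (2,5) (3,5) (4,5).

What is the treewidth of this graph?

A width-2 tree decomposition is:
Bags: B1 = {0, 4, 5}  B2 = {0, 3, 5}  B3 = {0, 1, 5}  B4 = {0, 2, 5}
Tree: B1–B2, B2–B3, B3–B4
Every bag has size at most 3, so the width is 3 − 1 = 2 and tw(G) ≤ 2. Since 4–5–3–0–4 is a cycle in G, G is not acyclic. Forests are exactly the graphs of treewidth ≤ 1, so tw(G) ≥ 2. The upper and lower bounds meet at 2, so that is the treewidth.

2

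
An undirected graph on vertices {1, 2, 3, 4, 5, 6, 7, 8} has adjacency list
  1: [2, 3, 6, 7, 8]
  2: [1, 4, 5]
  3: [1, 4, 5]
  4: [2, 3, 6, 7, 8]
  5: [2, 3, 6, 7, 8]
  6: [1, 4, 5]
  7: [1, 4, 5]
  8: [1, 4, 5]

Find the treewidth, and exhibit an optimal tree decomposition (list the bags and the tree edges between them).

Every bag has size at most 4, so the width is 4 − 1 = 3 and tw(G) ≤ 3. For the lower bound: the 4 vertex sets {3,5}, {2,4}, {1}, {6} are disjoint, each induces a connected subgraph, and every pair is joined by at least one edge of G. Contracting each set to a single vertex therefore yields K_{4} as a minor, and since treewidth is minor-monotone, tw(G) ≥ tw(K_{4}) = 3. Therefore the treewidth is 3.

Treewidth 3.
One such decomposition:
Bags: B1 = {1, 3, 4, 5}  B2 = {1, 2, 4, 5}  B3 = {1, 4, 5, 6}  B4 = {1, 4, 5, 8}  B5 = {1, 4, 5, 7}
Tree: B1–B2, B2–B3, B3–B4, B4–B5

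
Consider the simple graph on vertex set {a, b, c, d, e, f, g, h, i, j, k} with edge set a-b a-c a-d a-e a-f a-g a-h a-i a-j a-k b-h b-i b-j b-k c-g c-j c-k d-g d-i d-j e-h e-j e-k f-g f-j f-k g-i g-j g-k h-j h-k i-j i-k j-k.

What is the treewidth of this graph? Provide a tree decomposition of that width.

Treewidth 4.
Bags: B1 = {a, g, i, j, k}  B2 = {a, b, i, j, k}  B3 = {a, b, h, j, k}  B4 = {a, f, g, j, k}  B5 = {a, c, g, j, k}  B6 = {a, e, h, j, k}  B7 = {a, d, g, i, j}
Tree: B1–B2, B2–B3, B1–B4, B4–B5, B3–B6, B1–B7

The largest bag has 5 vertices, giving width 4; this decomposition certifies tw(G) ≤ 4. On the other hand G contains the 5-clique {a, d, g, i, j}. A clique must lie in a single bag of any decomposition, so no decomposition can have width below 4. The upper and lower bounds meet at 4, so that is the treewidth.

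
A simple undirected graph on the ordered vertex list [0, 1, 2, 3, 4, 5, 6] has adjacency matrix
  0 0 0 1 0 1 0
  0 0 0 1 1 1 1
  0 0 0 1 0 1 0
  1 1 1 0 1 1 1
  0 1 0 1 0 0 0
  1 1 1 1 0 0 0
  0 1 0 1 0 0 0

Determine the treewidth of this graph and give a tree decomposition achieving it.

Treewidth 2.
Bags: B1 = {1, 3, 5}  B2 = {0, 3, 5}  B3 = {2, 3, 5}  B4 = {1, 3, 4}  B5 = {1, 3, 6}
Tree: B1–B2, B2–B3, B1–B4, B4–B5

Every bag has size at most 3, so the width is 3 − 1 = 2 and tw(G) ≤ 2. On the other hand G contains the 3-clique {0, 3, 5}. A clique must lie in a single bag of any decomposition, so no decomposition can have width below 2. Combining the bounds, tw(G) = 2.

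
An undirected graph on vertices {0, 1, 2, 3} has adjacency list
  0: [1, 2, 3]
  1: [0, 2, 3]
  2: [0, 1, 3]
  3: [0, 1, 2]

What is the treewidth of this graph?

A width-3 tree decomposition is:
Bags: B1 = {0, 1, 2, 3}
Tree: (single bag)
With just one bag of size 4, the width is 4 − 1 = 3, so tw(G) ≤ 3. Conversely, {0, 1, 2, 3} is a clique of size 4, and the vertices of any clique must share a bag in every tree decomposition; so some bag has ≥ 4 vertices and tw(G) ≥ 3. The upper and lower bounds meet at 3, so that is the treewidth.

3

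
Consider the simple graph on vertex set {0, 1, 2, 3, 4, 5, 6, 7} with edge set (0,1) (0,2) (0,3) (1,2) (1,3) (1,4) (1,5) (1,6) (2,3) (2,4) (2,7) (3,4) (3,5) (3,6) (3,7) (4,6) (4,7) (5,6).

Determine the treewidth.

A width-3 tree decomposition is:
Bags: B1 = {1, 2, 3, 4}  B2 = {1, 3, 4, 6}  B3 = {2, 3, 4, 7}  B4 = {1, 3, 5, 6}  B5 = {0, 1, 2, 3}
Tree: B1–B2, B1–B3, B2–B4, B1–B5
The largest bag has 4 vertices, giving width 3; this decomposition certifies tw(G) ≤ 3. Conversely, {0, 1, 2, 3} is a clique of size 4, and the vertices of any clique must share a bag in every tree decomposition; so some bag has ≥ 4 vertices and tw(G) ≥ 3. Therefore the treewidth is 3.

3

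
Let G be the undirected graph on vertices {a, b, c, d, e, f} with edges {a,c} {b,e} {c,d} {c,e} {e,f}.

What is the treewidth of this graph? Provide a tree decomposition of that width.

The largest bag has 2 vertices, giving width 1; this decomposition certifies tw(G) ≤ 1. G has an edge, so its treewidth is at least 1. Combining the bounds, tw(G) = 1.

Treewidth 1.
One optimal decomposition is:
Bags: B1 = {b, e}  B2 = {c, e}  B3 = {c, d}  B4 = {e, f}  B5 = {a, c}
Tree: B1–B2, B2–B3, B1–B4, B2–B5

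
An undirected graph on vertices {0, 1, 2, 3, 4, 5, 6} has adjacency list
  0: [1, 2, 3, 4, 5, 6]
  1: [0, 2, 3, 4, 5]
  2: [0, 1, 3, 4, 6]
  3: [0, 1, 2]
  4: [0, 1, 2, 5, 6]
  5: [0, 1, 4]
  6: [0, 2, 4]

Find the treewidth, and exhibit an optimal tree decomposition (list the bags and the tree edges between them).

Each bag holds 4 vertices, so the decomposition has width 3, which upper-bounds the treewidth. Conversely, {0, 1, 2, 3} is a clique of size 4, and the vertices of any clique must share a bag in every tree decomposition; so some bag has ≥ 4 vertices and tw(G) ≥ 3. The upper and lower bounds meet at 3, so that is the treewidth.

Treewidth 3.
One such decomposition:
Bags: B1 = {0, 1, 2, 4}  B2 = {0, 1, 2, 3}  B3 = {0, 1, 4, 5}  B4 = {0, 2, 4, 6}
Tree: B1–B2, B1–B3, B1–B4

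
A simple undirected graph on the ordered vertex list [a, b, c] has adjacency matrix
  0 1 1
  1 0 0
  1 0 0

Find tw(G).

A width-1 tree decomposition is:
Bags: B1 = {a, b}  B2 = {a, c}
Tree: B1–B2
Each bag holds 2 vertices, so the decomposition has width 1, which upper-bounds the treewidth. Any graph with an edge has treewidth ≥ 1, and G has the edge a–b. The upper and lower bounds meet at 1, so that is the treewidth.

1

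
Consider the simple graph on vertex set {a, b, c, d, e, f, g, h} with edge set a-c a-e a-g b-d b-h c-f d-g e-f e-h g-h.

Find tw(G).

A width-2 tree decomposition is:
Bags: B1 = {a, c, f}  B2 = {a, e, f}  B3 = {a, e, g}  B4 = {e, g, h}  B5 = {d, g, h}  B6 = {b, d, h}
Tree: B1–B2, B2–B3, B3–B4, B4–B5, B5–B6
Every bag has size at most 3, so the width is 3 − 1 = 2 and tw(G) ≤ 2. For the lower bound, G contains the cycle c–f–e–a–c, so G is not a forest; only forests have treewidth ≤ 1, hence tw(G) ≥ 2. Hence tw(G) = 2 exactly.

2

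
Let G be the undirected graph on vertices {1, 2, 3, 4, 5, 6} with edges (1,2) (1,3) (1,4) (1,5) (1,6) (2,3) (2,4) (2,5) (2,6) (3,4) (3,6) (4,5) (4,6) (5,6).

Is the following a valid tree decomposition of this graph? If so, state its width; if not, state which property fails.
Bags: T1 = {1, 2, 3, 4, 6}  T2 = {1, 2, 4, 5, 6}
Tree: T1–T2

Checking the three conditions: (i) the bags cover all of {1, 2, 3, 4, 5, 6}; (ii) for each edge, some bag contains both endpoints; (iii) the bags containing any fixed vertex form a subtree. All hold, so the decomposition is valid with width 5 − 1 = 4.

Yes; width 4.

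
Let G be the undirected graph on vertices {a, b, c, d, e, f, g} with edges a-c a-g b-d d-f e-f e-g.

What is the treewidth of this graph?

1

A width-1 tree decomposition is:
Bags: B1 = {e, f}  B2 = {d, f}  B3 = {e, g}  B4 = {a, g}  B5 = {a, c}  B6 = {b, d}
Tree: B1–B2, B1–B3, B3–B4, B4–B5, B2–B6
Every bag has size at most 2, so the width is 2 − 1 = 1 and tw(G) ≤ 1. Since G has at least one edge (e.g. e–f), it is not an edgeless graph, so tw(G) ≥ 1. Therefore the treewidth is 1.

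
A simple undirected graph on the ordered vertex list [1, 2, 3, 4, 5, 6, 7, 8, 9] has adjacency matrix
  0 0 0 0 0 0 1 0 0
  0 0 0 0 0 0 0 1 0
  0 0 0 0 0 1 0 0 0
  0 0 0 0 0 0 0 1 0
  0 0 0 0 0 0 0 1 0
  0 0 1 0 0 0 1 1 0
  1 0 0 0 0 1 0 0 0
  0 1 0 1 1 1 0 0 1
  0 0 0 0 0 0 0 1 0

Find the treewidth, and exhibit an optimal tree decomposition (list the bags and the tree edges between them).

Every bag has size at most 2, so the width is 2 − 1 = 1 and tw(G) ≤ 1. G has an edge, so its treewidth is at least 1. Combining the bounds, tw(G) = 1.

Treewidth 1.
One optimal decomposition is:
Bags: B1 = {6, 8}  B2 = {2, 8}  B3 = {6, 7}  B4 = {3, 6}  B5 = {5, 8}  B6 = {4, 8}  B7 = {8, 9}  B8 = {1, 7}
Tree: B1–B2, B1–B3, B1–B4, B2–B5, B2–B6, B2–B7, B3–B8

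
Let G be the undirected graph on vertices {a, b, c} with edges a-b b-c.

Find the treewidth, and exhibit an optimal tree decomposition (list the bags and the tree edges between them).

Every bag has size at most 2, so the width is 2 − 1 = 1 and tw(G) ≤ 1. G has an edge, so its treewidth is at least 1. Hence tw(G) = 1 exactly.

Treewidth 1.
One optimal decomposition is:
Bags: B1 = {a, b}  B2 = {b, c}
Tree: B1–B2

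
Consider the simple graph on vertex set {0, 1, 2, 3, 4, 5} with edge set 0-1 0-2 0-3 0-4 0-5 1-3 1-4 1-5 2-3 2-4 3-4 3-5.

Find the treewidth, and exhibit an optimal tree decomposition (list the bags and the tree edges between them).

Each bag holds 4 vertices, so the decomposition has width 3, which upper-bounds the treewidth. For the lower bound, the 4 vertices {0, 1, 3, 4} are pairwise adjacent, and any tree decomposition puts a clique entirely inside one bag — forcing width ≥ 3. The upper and lower bounds meet at 3, so that is the treewidth.

Treewidth 3.
One such decomposition:
Bags: B1 = {0, 1, 3, 4}  B2 = {0, 2, 3, 4}  B3 = {0, 1, 3, 5}
Tree: B1–B2, B1–B3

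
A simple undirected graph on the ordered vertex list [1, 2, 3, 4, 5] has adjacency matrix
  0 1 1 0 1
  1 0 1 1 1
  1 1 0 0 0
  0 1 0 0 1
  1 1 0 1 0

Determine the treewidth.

A width-2 tree decomposition is:
Bags: B1 = {2, 4, 5}  B2 = {1, 2, 5}  B3 = {1, 2, 3}
Tree: B1–B2, B2–B3
Each bag holds 3 vertices, so the decomposition has width 2, which upper-bounds the treewidth. On the other hand G contains the 3-clique {1, 2, 3}. A clique must lie in a single bag of any decomposition, so no decomposition can have width below 2. The upper and lower bounds meet at 2, so that is the treewidth.

2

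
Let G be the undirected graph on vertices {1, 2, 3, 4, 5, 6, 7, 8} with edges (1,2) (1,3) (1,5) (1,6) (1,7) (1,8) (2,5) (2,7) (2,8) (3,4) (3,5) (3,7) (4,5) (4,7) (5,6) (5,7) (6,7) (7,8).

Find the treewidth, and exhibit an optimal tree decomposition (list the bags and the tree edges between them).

Each bag holds 4 vertices, so the decomposition has width 3, which upper-bounds the treewidth. For the lower bound, the 4 vertices {1, 2, 7, 8} are pairwise adjacent, and any tree decomposition puts a clique entirely inside one bag — forcing width ≥ 3. The upper and lower bounds meet at 3, so that is the treewidth.

Treewidth 3.
Bags: B1 = {1, 2, 5, 7}  B2 = {1, 5, 6, 7}  B3 = {1, 3, 5, 7}  B4 = {1, 2, 7, 8}  B5 = {3, 4, 5, 7}
Tree: B1–B2, B1–B3, B1–B4, B3–B5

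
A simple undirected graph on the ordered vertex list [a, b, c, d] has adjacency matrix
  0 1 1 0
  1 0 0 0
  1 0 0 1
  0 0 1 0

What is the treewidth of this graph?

A width-1 tree decomposition is:
Bags: B1 = {a, b}  B2 = {a, c}  B3 = {c, d}
Tree: B1–B2, B2–B3
Every bag has size at most 2, so the width is 2 − 1 = 1 and tw(G) ≤ 1. Any graph with an edge has treewidth ≥ 1, and G has the edge b–a. The upper and lower bounds meet at 1, so that is the treewidth.

1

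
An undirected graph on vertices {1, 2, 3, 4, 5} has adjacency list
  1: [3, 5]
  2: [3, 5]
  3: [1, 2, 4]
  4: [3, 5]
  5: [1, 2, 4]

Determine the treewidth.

2

A width-2 tree decomposition is:
Bags: B1 = {1, 3, 5}  B2 = {3, 4, 5}  B3 = {2, 3, 5}
Tree: B1–B2, B2–B3
Every bag has size at most 3, so the width is 3 − 1 = 2 and tw(G) ≤ 2. For the lower bound, G contains the cycle 5–1–3–4–5, so G is not a forest; only forests have treewidth ≤ 1, hence tw(G) ≥ 2. Therefore the treewidth is 2.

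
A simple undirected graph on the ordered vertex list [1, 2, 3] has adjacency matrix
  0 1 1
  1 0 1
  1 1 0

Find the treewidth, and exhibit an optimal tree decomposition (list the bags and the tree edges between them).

A single bag containing all 3 vertices is trivially a valid decomposition of width 2. On the other hand G contains the 3-clique {1, 2, 3}. A clique must lie in a single bag of any decomposition, so no decomposition can have width below 2. Combining the bounds, tw(G) = 2.

Treewidth 2.
One optimal decomposition is:
Bags: B1 = {1, 2, 3}
Tree: (single bag)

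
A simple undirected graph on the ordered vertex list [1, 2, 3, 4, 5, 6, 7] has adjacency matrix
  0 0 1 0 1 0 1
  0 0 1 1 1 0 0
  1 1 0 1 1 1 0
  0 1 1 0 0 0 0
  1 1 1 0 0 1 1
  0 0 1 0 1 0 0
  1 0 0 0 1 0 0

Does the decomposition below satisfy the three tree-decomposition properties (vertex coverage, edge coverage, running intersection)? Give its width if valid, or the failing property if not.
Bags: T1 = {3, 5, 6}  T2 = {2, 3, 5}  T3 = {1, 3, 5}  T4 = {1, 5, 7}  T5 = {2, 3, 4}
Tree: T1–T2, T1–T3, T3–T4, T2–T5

Vertex coverage: the bags together contain {1, 2, 3, 4, 5, 6, 7}, the full vertex set. Edge coverage: each edge of G has both endpoints in at least one bag. Running intersection: for every vertex, the bags containing it form a connected subtree. All three properties hold, so this is a valid tree decomposition of width max|bag| − 1 = 2, and hence tw(G) ≤ 2.

Yes; width 2.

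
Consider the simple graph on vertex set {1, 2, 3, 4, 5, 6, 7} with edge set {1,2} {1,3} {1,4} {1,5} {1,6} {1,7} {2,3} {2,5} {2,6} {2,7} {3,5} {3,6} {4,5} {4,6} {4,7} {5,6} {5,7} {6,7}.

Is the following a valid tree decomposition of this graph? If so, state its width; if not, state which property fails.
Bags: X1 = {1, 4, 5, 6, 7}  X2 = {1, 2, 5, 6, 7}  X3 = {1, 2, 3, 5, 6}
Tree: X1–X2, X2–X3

Yes; width 4.

Checking the three conditions: (i) the bags cover all of {1, 2, 3, 4, 5, 6, 7}; (ii) for each edge, some bag contains both endpoints; (iii) the bags containing any fixed vertex form a subtree. All hold, so the decomposition is valid with width 5 − 1 = 4.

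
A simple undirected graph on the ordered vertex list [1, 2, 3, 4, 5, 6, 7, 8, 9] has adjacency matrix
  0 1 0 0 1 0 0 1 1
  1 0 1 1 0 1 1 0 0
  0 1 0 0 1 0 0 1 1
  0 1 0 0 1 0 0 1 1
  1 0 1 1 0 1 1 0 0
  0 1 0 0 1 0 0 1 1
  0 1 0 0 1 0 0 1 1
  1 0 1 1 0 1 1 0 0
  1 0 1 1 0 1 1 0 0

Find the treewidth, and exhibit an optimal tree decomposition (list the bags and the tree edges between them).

Treewidth 4.
Bags: B1 = {2, 3, 5, 8, 9}  B2 = {2, 5, 6, 8, 9}  B3 = {1, 2, 5, 8, 9}  B4 = {2, 4, 5, 8, 9}  B5 = {2, 5, 7, 8, 9}
Tree: B1–B2, B2–B3, B3–B4, B4–B5

Each bag holds 5 vertices, so the decomposition has width 4, which upper-bounds the treewidth. For the lower bound: the 5 vertex sets {3,8}, {6,9}, {1,5}, {2}, {4} are disjoint, each induces a connected subgraph, and every pair is joined by at least one edge of G. Contracting each set to a single vertex therefore yields K_{5} as a minor, and since treewidth is minor-monotone, tw(G) ≥ tw(K_{5}) = 4. The upper and lower bounds meet at 4, so that is the treewidth.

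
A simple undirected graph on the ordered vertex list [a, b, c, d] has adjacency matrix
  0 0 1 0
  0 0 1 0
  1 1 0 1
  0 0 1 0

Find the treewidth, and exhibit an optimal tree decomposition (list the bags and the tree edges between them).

Treewidth 1.
One such decomposition:
Bags: B1 = {c, d}  B2 = {a, c}  B3 = {b, c}
Tree: B1–B2, B1–B3

Each bag holds 2 vertices, so the decomposition has width 1, which upper-bounds the treewidth. Since G has at least one edge (e.g. d–c), it is not an edgeless graph, so tw(G) ≥ 1. The upper and lower bounds meet at 1, so that is the treewidth.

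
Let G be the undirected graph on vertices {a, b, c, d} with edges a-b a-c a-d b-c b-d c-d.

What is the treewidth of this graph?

A width-3 tree decomposition is:
Bags: B1 = {a, b, c, d}
Tree: (single bag)
With just one bag of size 4, the width is 4 − 1 = 3, so tw(G) ≤ 3. Conversely, {a, b, c, d} is a clique of size 4, and the vertices of any clique must share a bag in every tree decomposition; so some bag has ≥ 4 vertices and tw(G) ≥ 3. Combining the bounds, tw(G) = 3.

3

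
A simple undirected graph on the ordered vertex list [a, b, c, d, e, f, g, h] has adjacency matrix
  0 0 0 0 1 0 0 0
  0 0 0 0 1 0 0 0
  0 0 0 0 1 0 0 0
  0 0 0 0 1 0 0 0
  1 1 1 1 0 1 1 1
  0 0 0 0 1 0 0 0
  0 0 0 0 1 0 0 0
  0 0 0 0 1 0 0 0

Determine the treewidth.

A width-1 tree decomposition is:
Bags: B1 = {a, e}  B2 = {e, g}  B3 = {c, e}  B4 = {d, e}  B5 = {b, e}  B6 = {e, f}  B7 = {e, h}
Tree: B1–B2, B2–B3, B3–B4, B1–B5, B5–B6, B5–B7
Each bag holds 2 vertices, so the decomposition has width 1, which upper-bounds the treewidth. Any graph with an edge has treewidth ≥ 1, and G has the edge a–e. Hence tw(G) = 1 exactly.

1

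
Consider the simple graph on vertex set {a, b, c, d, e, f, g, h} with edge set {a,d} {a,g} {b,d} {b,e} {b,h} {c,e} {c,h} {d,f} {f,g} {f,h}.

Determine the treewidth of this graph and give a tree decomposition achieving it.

Each bag holds 3 vertices, so the decomposition has width 2, which upper-bounds the treewidth. The edges e–c–h–b–e form a cycle, so G is not a tree and its treewidth is at least 2. Combining the bounds, tw(G) = 2.

Treewidth 2.
Bags: B1 = {b, c, e}  B2 = {b, c, h}  B3 = {b, d, h}  B4 = {d, f, h}  B5 = {a, d, f}  B6 = {a, f, g}
Tree: B1–B2, B2–B3, B3–B4, B4–B5, B5–B6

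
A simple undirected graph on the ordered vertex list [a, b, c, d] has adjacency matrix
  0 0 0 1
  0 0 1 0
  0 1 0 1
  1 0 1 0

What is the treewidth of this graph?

A width-1 tree decomposition is:
Bags: B1 = {b, c}  B2 = {c, d}  B3 = {a, d}
Tree: B1–B2, B2–B3
Each bag holds 2 vertices, so the decomposition has width 1, which upper-bounds the treewidth. Any graph with an edge has treewidth ≥ 1, and G has the edge c–b. Combining the bounds, tw(G) = 1.

1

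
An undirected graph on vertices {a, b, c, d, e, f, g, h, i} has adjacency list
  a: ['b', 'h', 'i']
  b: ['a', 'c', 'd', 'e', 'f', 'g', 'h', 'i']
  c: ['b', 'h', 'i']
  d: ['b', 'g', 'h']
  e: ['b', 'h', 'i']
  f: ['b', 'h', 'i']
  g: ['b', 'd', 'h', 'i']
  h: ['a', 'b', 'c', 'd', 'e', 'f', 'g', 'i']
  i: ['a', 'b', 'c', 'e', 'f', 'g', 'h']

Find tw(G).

A width-3 tree decomposition is:
Bags: B1 = {b, e, h, i}  B2 = {b, f, h, i}  B3 = {b, g, h, i}  B4 = {b, c, h, i}  B5 = {a, b, h, i}  B6 = {b, d, g, h}
Tree: B1–B2, B1–B3, B1–B4, B3–B5, B3–B6
Every bag has size at most 4, so the width is 4 − 1 = 3 and tw(G) ≤ 3. Conversely, {b, d, g, h} is a clique of size 4, and the vertices of any clique must share a bag in every tree decomposition; so some bag has ≥ 4 vertices and tw(G) ≥ 3. Therefore the treewidth is 3.

3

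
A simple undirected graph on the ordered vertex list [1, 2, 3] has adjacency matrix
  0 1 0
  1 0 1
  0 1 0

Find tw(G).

A width-1 tree decomposition is:
Bags: B1 = {1, 2}  B2 = {2, 3}
Tree: B1–B2
Each bag holds 2 vertices, so the decomposition has width 1, which upper-bounds the treewidth. Any graph with an edge has treewidth ≥ 1, and G has the edge 1–2. Hence tw(G) = 1 exactly.

1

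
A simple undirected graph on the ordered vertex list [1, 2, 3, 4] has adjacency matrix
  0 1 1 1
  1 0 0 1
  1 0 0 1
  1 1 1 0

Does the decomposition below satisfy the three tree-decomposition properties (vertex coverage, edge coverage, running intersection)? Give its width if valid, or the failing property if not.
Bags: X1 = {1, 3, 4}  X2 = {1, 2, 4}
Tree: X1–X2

Every vertex of G appears in some bag (union = {1, 2, 3, 4}); every edge is covered by a bag; and for each vertex v the set of bags containing v is connected in the bag tree. The decomposition is therefore valid. The largest bag has 3 vertices, so the width is 2.

Yes; width 2.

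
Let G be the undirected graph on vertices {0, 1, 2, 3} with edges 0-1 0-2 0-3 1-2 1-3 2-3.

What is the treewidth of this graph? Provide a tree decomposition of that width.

With just one bag of size 4, the width is 4 − 1 = 3, so tw(G) ≤ 3. For the lower bound, the 4 vertices {0, 1, 2, 3} are pairwise adjacent, and any tree decomposition puts a clique entirely inside one bag — forcing width ≥ 3. Therefore the treewidth is 3.

Treewidth 3.
One optimal decomposition is:
Bags: B1 = {0, 1, 2, 3}
Tree: (single bag)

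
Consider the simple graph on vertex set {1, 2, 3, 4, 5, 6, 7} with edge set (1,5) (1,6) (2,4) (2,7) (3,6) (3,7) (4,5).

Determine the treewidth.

2

A width-2 tree decomposition is:
Bags: B1 = {1, 5, 6}  B2 = {4, 5, 6}  B3 = {2, 4, 6}  B4 = {2, 6, 7}  B5 = {3, 6, 7}
Tree: B1–B2, B2–B3, B3–B4, B4–B5
Each bag holds 3 vertices, so the decomposition has width 2, which upper-bounds the treewidth. For the lower bound, G contains the cycle 6–1–5–4–2–7–3–6, so G is not a forest; only forests have treewidth ≤ 1, hence tw(G) ≥ 2. Hence tw(G) = 2 exactly.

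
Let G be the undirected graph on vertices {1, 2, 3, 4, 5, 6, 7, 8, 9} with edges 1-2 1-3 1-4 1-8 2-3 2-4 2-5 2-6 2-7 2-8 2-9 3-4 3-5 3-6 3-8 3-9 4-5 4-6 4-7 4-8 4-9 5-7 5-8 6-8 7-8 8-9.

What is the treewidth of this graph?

A width-4 tree decomposition is:
Bags: B1 = {1, 2, 3, 4, 8}  B2 = {2, 3, 4, 8, 9}  B3 = {2, 3, 4, 5, 8}  B4 = {2, 3, 4, 6, 8}  B5 = {2, 4, 5, 7, 8}
Tree: B1–B2, B1–B3, B1–B4, B3–B5
Each bag holds 5 vertices, so the decomposition has width 4, which upper-bounds the treewidth. For the lower bound, the 5 vertices {1, 2, 3, 4, 8} are pairwise adjacent, and any tree decomposition puts a clique entirely inside one bag — forcing width ≥ 4. Therefore the treewidth is 4.

4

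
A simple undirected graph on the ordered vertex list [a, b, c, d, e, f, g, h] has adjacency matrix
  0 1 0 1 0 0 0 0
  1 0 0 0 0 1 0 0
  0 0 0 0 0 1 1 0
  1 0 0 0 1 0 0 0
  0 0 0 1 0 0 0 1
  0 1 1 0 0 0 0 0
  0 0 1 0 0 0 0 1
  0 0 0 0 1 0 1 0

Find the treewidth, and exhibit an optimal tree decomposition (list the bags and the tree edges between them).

Treewidth 2.
One such decomposition:
Bags: B1 = {e, g, h}  B2 = {d, e, g}  B3 = {a, d, g}  B4 = {a, b, g}  B5 = {b, f, g}  B6 = {c, f, g}
Tree: B1–B2, B2–B3, B3–B4, B4–B5, B5–B6

Each bag holds 3 vertices, so the decomposition has width 2, which upper-bounds the treewidth. For the lower bound, G contains the cycle g–h–e–d–a–b–f–c–g, so G is not a forest; only forests have treewidth ≤ 1, hence tw(G) ≥ 2. Therefore the treewidth is 2.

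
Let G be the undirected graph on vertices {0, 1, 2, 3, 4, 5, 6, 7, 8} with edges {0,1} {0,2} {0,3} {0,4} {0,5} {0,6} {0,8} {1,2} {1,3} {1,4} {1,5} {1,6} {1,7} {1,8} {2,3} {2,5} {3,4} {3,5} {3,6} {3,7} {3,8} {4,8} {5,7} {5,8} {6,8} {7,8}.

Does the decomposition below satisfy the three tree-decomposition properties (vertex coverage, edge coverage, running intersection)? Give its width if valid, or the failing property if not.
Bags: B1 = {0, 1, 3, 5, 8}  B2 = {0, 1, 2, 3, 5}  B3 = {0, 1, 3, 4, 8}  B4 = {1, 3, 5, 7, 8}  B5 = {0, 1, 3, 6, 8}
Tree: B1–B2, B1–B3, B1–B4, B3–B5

Vertex coverage: the bags together contain {0, 1, 2, 3, 4, 5, 6, 7, 8}, the full vertex set. Edge coverage: each edge of G has both endpoints in at least one bag. Running intersection: for every vertex, the bags containing it form a connected subtree. All three properties hold, so this is a valid tree decomposition of width max|bag| − 1 = 4, and hence tw(G) ≤ 4.

Yes; width 4.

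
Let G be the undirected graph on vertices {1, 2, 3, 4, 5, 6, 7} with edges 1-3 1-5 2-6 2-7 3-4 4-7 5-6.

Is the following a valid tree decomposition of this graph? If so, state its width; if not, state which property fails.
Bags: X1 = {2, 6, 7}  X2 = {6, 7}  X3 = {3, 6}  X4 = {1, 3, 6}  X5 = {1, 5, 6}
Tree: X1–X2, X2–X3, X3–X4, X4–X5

No — vertex 4 appears in no bag.

A tree decomposition must satisfy three properties: every vertex lies in some bag; for every edge, both endpoints lie together in some bag; and for every vertex, the bags containing it form a connected subtree. Here vertex 4 appears in no bag, so the decomposition is invalid.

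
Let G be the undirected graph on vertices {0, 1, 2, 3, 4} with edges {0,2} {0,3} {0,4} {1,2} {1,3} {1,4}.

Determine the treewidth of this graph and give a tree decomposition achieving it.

Each bag holds 3 vertices, so the decomposition has width 2, which upper-bounds the treewidth. For the lower bound, G contains the cycle 0–3–1–4–0, so G is not a forest; only forests have treewidth ≤ 1, hence tw(G) ≥ 2. Combining the bounds, tw(G) = 2.

Treewidth 2.
One optimal decomposition is:
Bags: B1 = {0, 1, 3}  B2 = {0, 1, 4}  B3 = {0, 1, 2}
Tree: B1–B2, B2–B3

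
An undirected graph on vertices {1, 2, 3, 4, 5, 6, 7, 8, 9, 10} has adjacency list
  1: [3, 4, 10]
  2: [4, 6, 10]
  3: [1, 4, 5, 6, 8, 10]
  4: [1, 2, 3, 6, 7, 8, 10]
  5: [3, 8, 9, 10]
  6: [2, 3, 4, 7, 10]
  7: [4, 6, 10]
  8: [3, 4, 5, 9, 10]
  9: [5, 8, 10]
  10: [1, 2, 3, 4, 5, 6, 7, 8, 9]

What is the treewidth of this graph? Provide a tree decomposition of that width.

Treewidth 3.
One optimal decomposition is:
Bags: B1 = {4, 6, 7, 10}  B2 = {2, 4, 6, 10}  B3 = {3, 4, 6, 10}  B4 = {3, 4, 8, 10}  B5 = {3, 5, 8, 10}  B6 = {1, 3, 4, 10}  B7 = {5, 8, 9, 10}
Tree: B1–B2, B1–B3, B3–B4, B4–B5, B3–B6, B5–B7

Each bag holds 4 vertices, so the decomposition has width 3, which upper-bounds the treewidth. Conversely, {5, 8, 9, 10} is a clique of size 4, and the vertices of any clique must share a bag in every tree decomposition; so some bag has ≥ 4 vertices and tw(G) ≥ 3. Combining the bounds, tw(G) = 3.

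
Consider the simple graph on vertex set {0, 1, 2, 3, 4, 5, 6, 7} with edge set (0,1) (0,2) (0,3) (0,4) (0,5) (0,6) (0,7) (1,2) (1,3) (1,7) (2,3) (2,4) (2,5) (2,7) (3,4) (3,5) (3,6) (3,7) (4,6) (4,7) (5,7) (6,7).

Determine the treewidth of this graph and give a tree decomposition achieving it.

Treewidth 4.
One such decomposition:
Bags: B1 = {0, 3, 4, 6, 7}  B2 = {0, 2, 3, 4, 7}  B3 = {0, 2, 3, 5, 7}  B4 = {0, 1, 2, 3, 7}
Tree: B1–B2, B2–B3, B3–B4

Each bag holds 5 vertices, so the decomposition has width 4, which upper-bounds the treewidth. Conversely, {0, 1, 2, 3, 7} is a clique of size 5, and the vertices of any clique must share a bag in every tree decomposition; so some bag has ≥ 5 vertices and tw(G) ≥ 4. Therefore the treewidth is 4.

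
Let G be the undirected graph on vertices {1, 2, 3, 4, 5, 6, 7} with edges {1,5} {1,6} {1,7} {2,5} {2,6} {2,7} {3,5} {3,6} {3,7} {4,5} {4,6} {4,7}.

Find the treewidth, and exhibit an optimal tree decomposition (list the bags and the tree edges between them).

Treewidth 3.
Bags: B1 = {1, 5, 6, 7}  B2 = {2, 5, 6, 7}  B3 = {4, 5, 6, 7}  B4 = {3, 5, 6, 7}
Tree: B1–B2, B2–B3, B3–B4

The largest bag has 4 vertices, giving width 3; this decomposition certifies tw(G) ≤ 3. For the lower bound: the 4 vertex sets {1,6}, {2,5}, {7}, {4} are disjoint, each induces a connected subgraph, and every pair is joined by at least one edge of G. Contracting each set to a single vertex therefore yields K_{4} as a minor, and since treewidth is minor-monotone, tw(G) ≥ tw(K_{4}) = 3. Therefore the treewidth is 3.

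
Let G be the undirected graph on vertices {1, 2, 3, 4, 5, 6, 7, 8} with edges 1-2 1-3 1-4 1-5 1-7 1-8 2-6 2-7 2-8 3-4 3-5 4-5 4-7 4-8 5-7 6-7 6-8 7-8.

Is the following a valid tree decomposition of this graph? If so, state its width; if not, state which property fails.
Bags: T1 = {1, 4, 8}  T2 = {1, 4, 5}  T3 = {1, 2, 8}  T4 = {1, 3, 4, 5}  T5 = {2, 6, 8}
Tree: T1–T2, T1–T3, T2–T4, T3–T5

No — vertex 7 appears in no bag.

A tree decomposition must satisfy three properties: every vertex lies in some bag; for every edge, both endpoints lie together in some bag; and for every vertex, the bags containing it form a connected subtree. Here vertex 7 appears in no bag, so the decomposition is invalid.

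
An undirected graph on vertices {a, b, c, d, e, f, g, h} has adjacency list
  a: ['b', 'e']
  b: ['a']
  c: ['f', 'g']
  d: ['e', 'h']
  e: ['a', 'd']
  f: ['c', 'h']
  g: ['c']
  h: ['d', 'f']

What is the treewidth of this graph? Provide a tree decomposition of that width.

Treewidth 1.
One such decomposition:
Bags: B1 = {c, g}  B2 = {c, f}  B3 = {f, h}  B4 = {d, h}  B5 = {d, e}  B6 = {a, e}  B7 = {a, b}
Tree: B1–B2, B2–B3, B3–B4, B4–B5, B5–B6, B6–B7

The largest bag has 2 vertices, giving width 1; this decomposition certifies tw(G) ≤ 1. Any graph with an edge has treewidth ≥ 1, and G has the edge g–c. Combining the bounds, tw(G) = 1.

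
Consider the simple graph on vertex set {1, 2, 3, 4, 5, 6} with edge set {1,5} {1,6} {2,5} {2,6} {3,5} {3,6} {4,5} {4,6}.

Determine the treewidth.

A width-2 tree decomposition is:
Bags: B1 = {2, 5, 6}  B2 = {1, 5, 6}  B3 = {4, 5, 6}  B4 = {3, 5, 6}
Tree: B1–B2, B2–B3, B3–B4
Each bag holds 3 vertices, so the decomposition has width 2, which upper-bounds the treewidth. Since 5–2–6–1–5 is a cycle in G, G is not acyclic. Forests are exactly the graphs of treewidth ≤ 1, so tw(G) ≥ 2. Therefore the treewidth is 2.

2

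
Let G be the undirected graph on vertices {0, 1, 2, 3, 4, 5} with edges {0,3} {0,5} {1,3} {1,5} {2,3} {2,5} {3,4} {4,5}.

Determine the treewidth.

2

A width-2 tree decomposition is:
Bags: B1 = {0, 3, 5}  B2 = {3, 4, 5}  B3 = {2, 3, 5}  B4 = {1, 3, 5}
Tree: B1–B2, B2–B3, B3–B4
Each bag holds 3 vertices, so the decomposition has width 2, which upper-bounds the treewidth. The edges 3–0–5–4–3 form a cycle, so G is not a tree and its treewidth is at least 2. Combining the bounds, tw(G) = 2.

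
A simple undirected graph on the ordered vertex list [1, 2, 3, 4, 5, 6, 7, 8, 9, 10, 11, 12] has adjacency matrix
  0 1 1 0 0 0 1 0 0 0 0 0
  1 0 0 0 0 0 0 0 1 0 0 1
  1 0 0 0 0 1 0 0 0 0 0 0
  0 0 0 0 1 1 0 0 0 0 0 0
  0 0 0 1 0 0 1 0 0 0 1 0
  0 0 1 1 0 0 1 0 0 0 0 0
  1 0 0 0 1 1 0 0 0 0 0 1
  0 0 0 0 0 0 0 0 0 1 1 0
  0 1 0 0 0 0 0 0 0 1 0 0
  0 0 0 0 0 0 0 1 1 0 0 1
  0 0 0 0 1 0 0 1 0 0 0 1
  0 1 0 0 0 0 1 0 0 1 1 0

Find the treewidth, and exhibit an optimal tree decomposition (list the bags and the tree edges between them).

Treewidth 3.
One optimal decomposition is:
Bags: B1 = {1, 3, 4, 6}  B2 = {1, 4, 6, 7}  B3 = {1, 4, 5, 7}  B4 = {1, 2, 5, 7}  B5 = {2, 5, 7, 12}  B6 = {2, 5, 11, 12}  B7 = {2, 9, 11, 12}  B8 = {9, 10, 11, 12}  B9 = {8, 9, 10, 11}
Tree: B1–B2, B2–B3, B3–B4, B4–B5, B5–B6, B6–B7, B7–B8, B8–B9

The largest bag has 4 vertices, giving width 3; this decomposition certifies tw(G) ≤ 3. For the lower bound: the 4 vertex sets {3,4,6}, {1}, {7}, {2,5,11,12} are disjoint, each induces a connected subgraph, and every pair is joined by at least one edge of G. Contracting each set to a single vertex therefore yields K_{4} as a minor, and since treewidth is minor-monotone, tw(G) ≥ tw(K_{4}) = 3. Therefore the treewidth is 3.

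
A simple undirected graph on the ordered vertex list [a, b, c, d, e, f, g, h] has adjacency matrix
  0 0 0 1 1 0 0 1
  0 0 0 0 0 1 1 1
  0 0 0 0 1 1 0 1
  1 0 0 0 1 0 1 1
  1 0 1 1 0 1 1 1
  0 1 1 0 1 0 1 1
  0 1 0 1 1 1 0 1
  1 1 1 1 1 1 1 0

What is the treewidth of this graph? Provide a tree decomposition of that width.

Treewidth 3.
Bags: B1 = {d, e, g, h}  B2 = {e, f, g, h}  B3 = {a, d, e, h}  B4 = {c, e, f, h}  B5 = {b, f, g, h}
Tree: B1–B2, B1–B3, B2–B4, B2–B5

Every bag has size at most 4, so the width is 4 − 1 = 3 and tw(G) ≤ 3. Conversely, {d, e, g, h} is a clique of size 4, and the vertices of any clique must share a bag in every tree decomposition; so some bag has ≥ 4 vertices and tw(G) ≥ 3. Therefore the treewidth is 3.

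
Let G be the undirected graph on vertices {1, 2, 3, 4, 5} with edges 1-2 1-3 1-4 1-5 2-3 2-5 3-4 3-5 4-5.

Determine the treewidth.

A width-3 tree decomposition is:
Bags: B1 = {1, 3, 4, 5}  B2 = {1, 2, 3, 5}
Tree: B1–B2
Every bag has size at most 4, so the width is 4 − 1 = 3 and tw(G) ≤ 3. Conversely, {1, 2, 3, 5} is a clique of size 4, and the vertices of any clique must share a bag in every tree decomposition; so some bag has ≥ 4 vertices and tw(G) ≥ 3. Therefore the treewidth is 3.

3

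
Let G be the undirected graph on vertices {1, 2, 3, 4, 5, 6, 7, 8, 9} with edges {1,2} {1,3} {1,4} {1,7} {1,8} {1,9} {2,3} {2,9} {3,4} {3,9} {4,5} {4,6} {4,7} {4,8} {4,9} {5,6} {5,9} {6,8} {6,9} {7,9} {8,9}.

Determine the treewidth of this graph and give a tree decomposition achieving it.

Treewidth 3.
Bags: B1 = {1, 4, 7, 9}  B2 = {1, 4, 8, 9}  B3 = {1, 3, 4, 9}  B4 = {4, 6, 8, 9}  B5 = {1, 2, 3, 9}  B6 = {4, 5, 6, 9}
Tree: B1–B2, B2–B3, B2–B4, B3–B5, B4–B6

The largest bag has 4 vertices, giving width 3; this decomposition certifies tw(G) ≤ 3. On the other hand G contains the 4-clique {1, 2, 3, 9}. A clique must lie in a single bag of any decomposition, so no decomposition can have width below 3. Therefore the treewidth is 3.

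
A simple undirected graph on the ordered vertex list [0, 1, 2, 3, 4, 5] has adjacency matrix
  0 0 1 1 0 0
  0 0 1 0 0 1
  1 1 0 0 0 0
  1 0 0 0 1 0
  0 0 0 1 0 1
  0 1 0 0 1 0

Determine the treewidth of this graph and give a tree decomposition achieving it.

Treewidth 2.
One such decomposition:
Bags: B1 = {0, 3, 4}  B2 = {0, 2, 4}  B3 = {1, 2, 4}  B4 = {1, 4, 5}
Tree: B1–B2, B2–B3, B3–B4

Each bag holds 3 vertices, so the decomposition has width 2, which upper-bounds the treewidth. Since 4–3–0–2–1–5–4 is a cycle in G, G is not acyclic. Forests are exactly the graphs of treewidth ≤ 1, so tw(G) ≥ 2. Combining the bounds, tw(G) = 2.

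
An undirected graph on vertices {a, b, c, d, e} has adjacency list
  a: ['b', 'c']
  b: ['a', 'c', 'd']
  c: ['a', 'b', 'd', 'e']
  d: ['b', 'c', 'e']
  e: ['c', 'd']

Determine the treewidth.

A width-2 tree decomposition is:
Bags: B1 = {b, c, d}  B2 = {a, b, c}  B3 = {c, d, e}
Tree: B1–B2, B1–B3
Each bag holds 3 vertices, so the decomposition has width 2, which upper-bounds the treewidth. For the lower bound, the 3 vertices {c, d, e} are pairwise adjacent, and any tree decomposition puts a clique entirely inside one bag — forcing width ≥ 2. Therefore the treewidth is 2.

2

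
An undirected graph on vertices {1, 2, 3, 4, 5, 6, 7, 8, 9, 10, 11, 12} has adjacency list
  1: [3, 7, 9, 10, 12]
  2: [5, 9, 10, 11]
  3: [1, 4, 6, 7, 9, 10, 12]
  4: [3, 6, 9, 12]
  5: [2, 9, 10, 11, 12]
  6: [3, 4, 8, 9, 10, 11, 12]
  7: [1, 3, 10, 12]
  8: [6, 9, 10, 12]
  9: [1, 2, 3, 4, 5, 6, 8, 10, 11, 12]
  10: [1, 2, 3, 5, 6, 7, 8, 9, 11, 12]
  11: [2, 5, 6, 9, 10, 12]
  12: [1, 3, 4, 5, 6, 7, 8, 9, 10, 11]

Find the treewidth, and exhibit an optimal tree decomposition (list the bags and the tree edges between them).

Treewidth 4.
One optimal decomposition is:
Bags: B1 = {6, 8, 9, 10, 12}  B2 = {6, 9, 10, 11, 12}  B3 = {3, 6, 9, 10, 12}  B4 = {1, 3, 9, 10, 12}  B5 = {3, 4, 6, 9, 12}  B6 = {5, 9, 10, 11, 12}  B7 = {1, 3, 7, 10, 12}  B8 = {2, 5, 9, 10, 11}
Tree: B1–B2, B2–B3, B3–B4, B3–B5, B2–B6, B4–B7, B6–B8

Every bag has size at most 5, so the width is 5 − 1 = 4 and tw(G) ≤ 4. For the lower bound, the 5 vertices {2, 5, 9, 10, 11} are pairwise adjacent, and any tree decomposition puts a clique entirely inside one bag — forcing width ≥ 4. Therefore the treewidth is 4.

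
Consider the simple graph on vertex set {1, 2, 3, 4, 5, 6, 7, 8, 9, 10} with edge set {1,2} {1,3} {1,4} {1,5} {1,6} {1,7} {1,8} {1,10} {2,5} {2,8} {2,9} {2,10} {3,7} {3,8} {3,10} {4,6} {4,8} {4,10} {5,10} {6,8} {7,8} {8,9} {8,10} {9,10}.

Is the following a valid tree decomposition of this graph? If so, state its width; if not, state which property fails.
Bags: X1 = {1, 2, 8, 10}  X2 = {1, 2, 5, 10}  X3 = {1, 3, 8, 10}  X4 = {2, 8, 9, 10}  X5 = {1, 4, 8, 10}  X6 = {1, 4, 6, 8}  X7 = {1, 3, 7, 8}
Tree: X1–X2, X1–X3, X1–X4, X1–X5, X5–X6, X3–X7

Yes; width 3.

Vertex coverage: the bags together contain {1, 2, 3, 4, 5, 6, 7, 8, 9, 10}, the full vertex set. Edge coverage: each edge of G has both endpoints in at least one bag. Running intersection: for every vertex, the bags containing it form a connected subtree. All three properties hold, so this is a valid tree decomposition of width max|bag| − 1 = 3, and hence tw(G) ≤ 3.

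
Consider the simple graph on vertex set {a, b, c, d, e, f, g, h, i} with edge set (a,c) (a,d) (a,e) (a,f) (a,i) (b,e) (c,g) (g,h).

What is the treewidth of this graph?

1

A width-1 tree decomposition is:
Bags: B1 = {a, d}  B2 = {a, e}  B3 = {a, c}  B4 = {c, g}  B5 = {a, f}  B6 = {b, e}  B7 = {g, h}  B8 = {a, i}
Tree: B1–B2, B1–B3, B3–B4, B2–B5, B2–B6, B4–B7, B5–B8
Every bag has size at most 2, so the width is 2 − 1 = 1 and tw(G) ≤ 1. G has an edge, so its treewidth is at least 1. Combining the bounds, tw(G) = 1.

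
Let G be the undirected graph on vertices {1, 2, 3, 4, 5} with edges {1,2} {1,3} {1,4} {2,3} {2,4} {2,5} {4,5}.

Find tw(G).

A width-2 tree decomposition is:
Bags: B1 = {1, 2, 4}  B2 = {2, 4, 5}  B3 = {1, 2, 3}
Tree: B1–B2, B1–B3
Every bag has size at most 3, so the width is 3 − 1 = 2 and tw(G) ≤ 2. For the lower bound, the 3 vertices {1, 2, 3} are pairwise adjacent, and any tree decomposition puts a clique entirely inside one bag — forcing width ≥ 2. Therefore the treewidth is 2.

2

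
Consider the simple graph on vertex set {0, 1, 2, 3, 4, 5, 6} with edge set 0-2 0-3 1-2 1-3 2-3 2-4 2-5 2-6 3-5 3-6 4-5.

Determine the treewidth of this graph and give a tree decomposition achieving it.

The largest bag has 3 vertices, giving width 2; this decomposition certifies tw(G) ≤ 2. On the other hand G contains the 3-clique {0, 2, 3}. A clique must lie in a single bag of any decomposition, so no decomposition can have width below 2. Combining the bounds, tw(G) = 2.

Treewidth 2.
One such decomposition:
Bags: B1 = {1, 2, 3}  B2 = {2, 3, 5}  B3 = {2, 4, 5}  B4 = {2, 3, 6}  B5 = {0, 2, 3}
Tree: B1–B2, B2–B3, B2–B4, B4–B5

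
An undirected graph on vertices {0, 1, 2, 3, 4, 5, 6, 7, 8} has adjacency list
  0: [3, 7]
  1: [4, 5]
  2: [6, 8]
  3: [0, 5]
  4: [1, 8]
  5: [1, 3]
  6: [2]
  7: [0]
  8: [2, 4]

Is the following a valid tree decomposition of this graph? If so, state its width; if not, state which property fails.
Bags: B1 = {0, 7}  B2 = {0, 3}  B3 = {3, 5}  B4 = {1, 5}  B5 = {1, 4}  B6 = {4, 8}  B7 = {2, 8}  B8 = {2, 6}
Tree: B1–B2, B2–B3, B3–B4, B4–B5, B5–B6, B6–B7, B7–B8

Checking the three conditions: (i) the bags cover all of {0, 1, 2, 3, 4, 5, 6, 7, 8}; (ii) for each edge, some bag contains both endpoints; (iii) the bags containing any fixed vertex form a subtree. All hold, so the decomposition is valid with width 2 − 1 = 1.

Yes; width 1.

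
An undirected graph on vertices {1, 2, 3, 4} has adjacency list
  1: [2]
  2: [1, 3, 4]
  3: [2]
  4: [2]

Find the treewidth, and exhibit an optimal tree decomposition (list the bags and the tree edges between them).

Treewidth 1.
Bags: B1 = {2, 3}  B2 = {2, 4}  B3 = {1, 2}
Tree: B1–B2, B2–B3

Every bag has size at most 2, so the width is 2 − 1 = 1 and tw(G) ≤ 1. Any graph with an edge has treewidth ≥ 1, and G has the edge 3–2. Combining the bounds, tw(G) = 1.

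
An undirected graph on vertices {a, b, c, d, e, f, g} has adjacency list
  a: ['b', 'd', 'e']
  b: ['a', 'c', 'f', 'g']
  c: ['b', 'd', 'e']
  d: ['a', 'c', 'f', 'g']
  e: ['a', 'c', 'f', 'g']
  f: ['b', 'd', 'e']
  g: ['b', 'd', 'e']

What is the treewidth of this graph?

A width-3 tree decomposition is:
Bags: B1 = {b, d, e, f}  B2 = {a, b, d, e}  B3 = {b, d, e, g}  B4 = {b, c, d, e}
Tree: B1–B2, B2–B3, B3–B4
Every bag has size at most 4, so the width is 4 − 1 = 3 and tw(G) ≤ 3. For the lower bound: the 4 vertex sets {e,f}, {a,d}, {b}, {g} are disjoint, each induces a connected subgraph, and every pair is joined by at least one edge of G. Contracting each set to a single vertex therefore yields K_{4} as a minor, and since treewidth is minor-monotone, tw(G) ≥ tw(K_{4}) = 3. Combining the bounds, tw(G) = 3.

3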